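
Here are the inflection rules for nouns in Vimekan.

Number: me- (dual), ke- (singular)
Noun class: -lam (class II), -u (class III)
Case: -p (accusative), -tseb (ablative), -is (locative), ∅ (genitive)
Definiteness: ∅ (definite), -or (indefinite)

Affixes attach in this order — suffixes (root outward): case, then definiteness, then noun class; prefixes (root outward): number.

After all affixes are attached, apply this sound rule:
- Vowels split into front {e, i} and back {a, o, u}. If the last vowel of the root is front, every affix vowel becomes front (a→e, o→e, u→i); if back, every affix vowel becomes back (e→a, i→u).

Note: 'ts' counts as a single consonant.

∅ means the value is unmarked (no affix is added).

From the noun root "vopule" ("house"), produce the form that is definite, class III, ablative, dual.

Attach case ablative -tseb → vopuletseb.
Attach number dual me- → mevopuletseb.
definiteness = definite: zero marking, form stays mevopuletseb.
Attach noun class class III -u → mevopuletsebu.
Apply vowel harmony: mevopuletsebu → mevopuletsebi.

mevopuletsebi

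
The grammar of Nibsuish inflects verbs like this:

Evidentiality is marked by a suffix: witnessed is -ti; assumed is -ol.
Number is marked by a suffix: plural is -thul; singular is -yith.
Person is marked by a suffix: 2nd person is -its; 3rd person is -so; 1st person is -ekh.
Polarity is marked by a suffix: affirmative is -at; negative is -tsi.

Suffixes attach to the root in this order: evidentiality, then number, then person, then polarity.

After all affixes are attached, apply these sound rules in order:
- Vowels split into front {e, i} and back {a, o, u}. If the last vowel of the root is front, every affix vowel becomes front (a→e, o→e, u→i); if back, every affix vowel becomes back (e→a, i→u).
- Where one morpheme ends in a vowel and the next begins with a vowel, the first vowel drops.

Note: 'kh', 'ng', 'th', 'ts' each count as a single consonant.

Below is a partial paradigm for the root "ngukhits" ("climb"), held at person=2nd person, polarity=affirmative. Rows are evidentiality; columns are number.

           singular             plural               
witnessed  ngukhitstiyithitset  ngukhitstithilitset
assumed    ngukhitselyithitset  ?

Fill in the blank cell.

Attach evidentiality assumed -ol → ngukhitsol.
Attach number plural -thul → ngukhitsolthul.
Attach person 2nd person -its → ngukhitsolthulits.
Attach polarity affirmative -at → ngukhitsolthulitsat.
Apply vowel harmony: ngukhitsolthulitsat → ngukhitselthilitset.
Vowel deletion: no change.

ngukhitselthilitset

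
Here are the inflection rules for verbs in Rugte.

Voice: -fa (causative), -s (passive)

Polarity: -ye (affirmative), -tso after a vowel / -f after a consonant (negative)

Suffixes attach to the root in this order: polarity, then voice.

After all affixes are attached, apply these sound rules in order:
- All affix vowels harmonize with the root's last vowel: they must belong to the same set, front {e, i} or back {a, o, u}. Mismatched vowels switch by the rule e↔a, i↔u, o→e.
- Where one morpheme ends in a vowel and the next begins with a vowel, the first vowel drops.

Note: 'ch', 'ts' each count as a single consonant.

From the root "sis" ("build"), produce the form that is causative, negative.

sisffe

Attach polarity negative -f (after consonant 's') → sisf.
Attach voice causative -fa → sisffa.
Apply vowel harmony: sisffa → sisffe.
Vowel deletion: no change.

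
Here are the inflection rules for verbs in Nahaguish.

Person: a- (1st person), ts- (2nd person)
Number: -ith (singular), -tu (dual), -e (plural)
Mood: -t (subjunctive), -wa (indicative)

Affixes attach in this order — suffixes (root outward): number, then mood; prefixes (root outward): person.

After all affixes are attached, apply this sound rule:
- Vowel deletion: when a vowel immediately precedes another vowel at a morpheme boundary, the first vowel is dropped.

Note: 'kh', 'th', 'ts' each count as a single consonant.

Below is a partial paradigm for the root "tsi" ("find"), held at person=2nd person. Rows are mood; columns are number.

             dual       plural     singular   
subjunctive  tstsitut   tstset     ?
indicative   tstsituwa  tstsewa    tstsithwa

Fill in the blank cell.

Attach person 2nd person ts- → tstsi.
Attach number singular -ith → tstsiith.
Attach mood subjunctive -t → tstsiitht.
Apply vowel deletion: tstsiitht → tstsitht.

tstsitht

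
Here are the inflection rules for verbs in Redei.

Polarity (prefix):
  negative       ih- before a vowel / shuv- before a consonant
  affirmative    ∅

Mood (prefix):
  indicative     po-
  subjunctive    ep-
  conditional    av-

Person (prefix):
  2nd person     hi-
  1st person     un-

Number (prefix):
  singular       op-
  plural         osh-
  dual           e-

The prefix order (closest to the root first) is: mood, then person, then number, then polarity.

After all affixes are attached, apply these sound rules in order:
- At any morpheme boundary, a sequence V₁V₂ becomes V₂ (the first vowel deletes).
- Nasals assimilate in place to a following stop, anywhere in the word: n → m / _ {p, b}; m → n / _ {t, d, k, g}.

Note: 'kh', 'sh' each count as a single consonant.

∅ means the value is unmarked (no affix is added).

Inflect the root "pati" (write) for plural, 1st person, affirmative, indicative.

oshumpopati

Attach mood indicative po- → popati.
Attach person 1st person un- → unpopati.
Attach number plural osh- → oshunpopati.
polarity = affirmative: zero marking, form stays oshunpopati.
Vowel deletion: no change.
Apply nasal assimilation: oshunpopati → oshumpopati.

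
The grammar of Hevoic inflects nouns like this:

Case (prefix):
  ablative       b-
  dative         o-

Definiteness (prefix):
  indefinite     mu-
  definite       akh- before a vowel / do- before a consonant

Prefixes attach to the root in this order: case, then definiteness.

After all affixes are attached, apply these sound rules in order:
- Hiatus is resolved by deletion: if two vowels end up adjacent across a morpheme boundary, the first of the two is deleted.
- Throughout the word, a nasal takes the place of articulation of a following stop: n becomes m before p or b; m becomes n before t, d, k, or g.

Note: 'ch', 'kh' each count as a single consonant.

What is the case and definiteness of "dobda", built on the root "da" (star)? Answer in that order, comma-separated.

Segment: do-b-da.
case: b- → ablative.
definiteness: akh/do- → definite.

ablative, definite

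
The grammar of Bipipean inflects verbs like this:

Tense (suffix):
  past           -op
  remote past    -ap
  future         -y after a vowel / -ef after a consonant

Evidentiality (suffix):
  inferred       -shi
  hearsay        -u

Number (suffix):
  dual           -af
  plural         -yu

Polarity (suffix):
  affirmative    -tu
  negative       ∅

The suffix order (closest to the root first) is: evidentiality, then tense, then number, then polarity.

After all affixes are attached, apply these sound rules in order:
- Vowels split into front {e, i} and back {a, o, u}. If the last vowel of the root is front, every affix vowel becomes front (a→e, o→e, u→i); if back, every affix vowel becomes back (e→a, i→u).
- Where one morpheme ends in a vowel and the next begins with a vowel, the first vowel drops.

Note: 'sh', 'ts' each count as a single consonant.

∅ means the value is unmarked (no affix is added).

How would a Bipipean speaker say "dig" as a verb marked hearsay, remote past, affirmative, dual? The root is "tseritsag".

Attach evidentiality hearsay -u → tseritsagu.
Attach tense remote past -ap → tseritsaguap.
Attach number dual -af → tseritsaguapaf.
Attach polarity affirmative -tu → tseritsaguapaftu.
Vowel harmony: no change.
Apply vowel deletion: tseritsaguapaftu → tseritsagapaftu.

tseritsagapaftu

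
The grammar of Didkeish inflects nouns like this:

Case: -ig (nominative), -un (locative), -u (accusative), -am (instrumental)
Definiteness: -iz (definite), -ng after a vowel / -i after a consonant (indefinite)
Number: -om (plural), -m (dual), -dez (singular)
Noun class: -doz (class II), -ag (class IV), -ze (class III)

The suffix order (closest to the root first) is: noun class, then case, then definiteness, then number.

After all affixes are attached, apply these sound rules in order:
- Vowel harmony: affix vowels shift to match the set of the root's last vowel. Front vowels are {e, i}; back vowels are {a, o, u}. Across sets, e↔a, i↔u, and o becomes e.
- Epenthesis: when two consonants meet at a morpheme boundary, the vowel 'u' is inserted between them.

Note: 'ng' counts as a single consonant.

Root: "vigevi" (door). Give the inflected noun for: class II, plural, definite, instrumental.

Attach noun class class II -doz → vigevidoz.
Attach case instrumental -am → vigevidozam.
Attach definiteness definite -iz → vigevidozamiz.
Attach number plural -om → vigevidozamizom.
Apply vowel harmony: vigevidozamizom → vigevidezemizem.
Epenthesis: no change.

vigevidezemizem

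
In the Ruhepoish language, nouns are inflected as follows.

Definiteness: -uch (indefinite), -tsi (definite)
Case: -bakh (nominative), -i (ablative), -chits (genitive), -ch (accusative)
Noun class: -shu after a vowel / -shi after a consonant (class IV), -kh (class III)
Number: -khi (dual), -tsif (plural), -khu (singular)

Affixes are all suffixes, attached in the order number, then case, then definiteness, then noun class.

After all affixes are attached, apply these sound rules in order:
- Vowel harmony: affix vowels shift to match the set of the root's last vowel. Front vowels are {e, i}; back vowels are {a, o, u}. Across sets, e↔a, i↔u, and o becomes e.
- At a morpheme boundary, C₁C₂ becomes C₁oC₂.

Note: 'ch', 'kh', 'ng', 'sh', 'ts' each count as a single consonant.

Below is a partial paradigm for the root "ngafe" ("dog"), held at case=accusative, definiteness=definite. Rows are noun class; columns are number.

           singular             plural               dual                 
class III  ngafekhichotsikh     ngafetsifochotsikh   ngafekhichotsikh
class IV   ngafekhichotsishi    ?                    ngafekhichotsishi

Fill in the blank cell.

Attach number plural -tsif → ngafetsif.
Attach case accusative -ch → ngafetsifch.
Attach definiteness definite -tsi → ngafetsifchtsi.
Attach noun class class IV -shu (after vowel 'i') → ngafetsifchtsishu.
Apply vowel harmony: ngafetsifchtsishu → ngafetsifchtsishi.
Apply epenthesis: ngafetsifchtsishi → ngafetsifochotsishi.

ngafetsifochotsishi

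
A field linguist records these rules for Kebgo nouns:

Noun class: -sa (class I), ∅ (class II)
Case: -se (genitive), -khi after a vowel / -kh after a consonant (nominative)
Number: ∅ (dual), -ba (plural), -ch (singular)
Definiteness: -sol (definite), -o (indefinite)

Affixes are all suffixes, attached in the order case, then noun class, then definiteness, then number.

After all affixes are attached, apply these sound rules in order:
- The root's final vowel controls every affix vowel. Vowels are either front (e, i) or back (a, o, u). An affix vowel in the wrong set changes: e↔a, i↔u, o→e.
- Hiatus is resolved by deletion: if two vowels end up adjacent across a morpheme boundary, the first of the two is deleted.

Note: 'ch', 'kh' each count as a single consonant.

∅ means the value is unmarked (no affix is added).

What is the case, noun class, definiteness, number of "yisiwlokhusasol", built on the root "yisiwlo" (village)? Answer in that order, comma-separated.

nominative, class I, definite, dual

Segment: yisiwlo-khi-sa-sol.
case: -khi/kh → nominative.
noun class: -sa → class I.
definiteness: -sol → definite.
number: ∅ → dual.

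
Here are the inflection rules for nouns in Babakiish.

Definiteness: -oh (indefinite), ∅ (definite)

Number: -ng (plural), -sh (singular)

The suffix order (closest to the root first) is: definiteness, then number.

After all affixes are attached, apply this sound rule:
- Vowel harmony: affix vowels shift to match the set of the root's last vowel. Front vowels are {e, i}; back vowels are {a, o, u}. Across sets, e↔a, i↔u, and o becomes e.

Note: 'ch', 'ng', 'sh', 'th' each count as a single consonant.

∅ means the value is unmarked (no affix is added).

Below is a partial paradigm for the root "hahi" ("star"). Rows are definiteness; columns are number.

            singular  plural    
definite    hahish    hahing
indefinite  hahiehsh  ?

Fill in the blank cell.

Attach definiteness indefinite -oh → hahioh.
Attach number plural -ng → hahiohng.
Apply vowel harmony: hahiohng → hahiehng.

hahiehng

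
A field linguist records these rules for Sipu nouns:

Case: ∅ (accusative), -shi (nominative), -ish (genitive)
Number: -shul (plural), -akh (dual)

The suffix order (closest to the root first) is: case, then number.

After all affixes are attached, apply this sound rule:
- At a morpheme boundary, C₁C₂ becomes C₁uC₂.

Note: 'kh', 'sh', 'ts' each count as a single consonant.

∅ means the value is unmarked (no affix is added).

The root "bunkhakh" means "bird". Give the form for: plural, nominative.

bunkhakhushishul

Attach case nominative -shi → bunkhakhshi.
Attach number plural -shul → bunkhakhshishul.
Apply epenthesis: bunkhakhshishul → bunkhakhushishul.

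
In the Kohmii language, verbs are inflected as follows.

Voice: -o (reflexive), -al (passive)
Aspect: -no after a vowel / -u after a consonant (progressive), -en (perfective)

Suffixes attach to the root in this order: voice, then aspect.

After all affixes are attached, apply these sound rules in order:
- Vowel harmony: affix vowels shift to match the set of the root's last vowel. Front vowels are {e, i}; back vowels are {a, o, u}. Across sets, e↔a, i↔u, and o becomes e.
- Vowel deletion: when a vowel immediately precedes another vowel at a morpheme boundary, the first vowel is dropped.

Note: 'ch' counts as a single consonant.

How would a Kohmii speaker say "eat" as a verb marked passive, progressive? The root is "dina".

Attach voice passive -al → dinaal.
Attach aspect progressive -u (after consonant 'l') → dinaalu.
Vowel harmony: no change.
Apply vowel deletion: dinaalu → dinalu.

dinalu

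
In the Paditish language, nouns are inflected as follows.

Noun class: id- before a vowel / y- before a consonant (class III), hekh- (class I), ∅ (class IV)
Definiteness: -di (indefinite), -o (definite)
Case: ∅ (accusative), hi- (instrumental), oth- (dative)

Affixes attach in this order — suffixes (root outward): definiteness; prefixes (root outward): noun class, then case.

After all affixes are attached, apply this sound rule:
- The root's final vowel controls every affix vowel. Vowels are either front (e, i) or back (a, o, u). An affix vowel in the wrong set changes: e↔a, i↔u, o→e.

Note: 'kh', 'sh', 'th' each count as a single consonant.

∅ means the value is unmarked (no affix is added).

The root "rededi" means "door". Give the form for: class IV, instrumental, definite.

hirededie

noun class = class IV: zero marking, form stays rededi.
Attach definiteness definite -o → rededio.
Attach case instrumental hi- → hirededio.
Apply vowel harmony: hirededio → hirededie.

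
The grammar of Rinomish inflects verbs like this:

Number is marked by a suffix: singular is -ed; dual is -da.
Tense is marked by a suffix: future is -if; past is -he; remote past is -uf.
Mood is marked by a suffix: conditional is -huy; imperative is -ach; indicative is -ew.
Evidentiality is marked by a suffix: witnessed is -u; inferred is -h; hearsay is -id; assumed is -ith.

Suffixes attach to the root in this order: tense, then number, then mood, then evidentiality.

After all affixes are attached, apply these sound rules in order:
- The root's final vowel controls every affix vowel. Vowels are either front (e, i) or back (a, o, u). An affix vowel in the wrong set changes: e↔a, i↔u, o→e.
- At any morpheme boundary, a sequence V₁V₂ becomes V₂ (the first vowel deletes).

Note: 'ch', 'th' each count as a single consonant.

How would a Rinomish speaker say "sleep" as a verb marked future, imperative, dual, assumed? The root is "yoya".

yoyufdachuth

Attach tense future -if → yoyaif.
Attach number dual -da → yoyaifda.
Attach mood imperative -ach → yoyaifdaach.
Attach evidentiality assumed -ith → yoyaifdaachith.
Apply vowel harmony: yoyaifdaachith → yoyaufdaachuth.
Apply vowel deletion: yoyaufdaachuth → yoyufdachuth.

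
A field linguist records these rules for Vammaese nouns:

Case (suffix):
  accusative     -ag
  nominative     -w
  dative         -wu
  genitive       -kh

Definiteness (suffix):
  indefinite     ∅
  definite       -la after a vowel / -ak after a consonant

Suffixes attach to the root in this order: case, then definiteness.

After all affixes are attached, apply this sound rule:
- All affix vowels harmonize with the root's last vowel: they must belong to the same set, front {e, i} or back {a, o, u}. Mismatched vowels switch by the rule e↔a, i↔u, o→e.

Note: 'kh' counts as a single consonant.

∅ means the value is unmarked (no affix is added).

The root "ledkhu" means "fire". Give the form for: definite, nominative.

ledkhuwak

Attach case nominative -w → ledkhuw.
Attach definiteness definite -ak (after consonant 'w') → ledkhuwak.
Vowel harmony: no change.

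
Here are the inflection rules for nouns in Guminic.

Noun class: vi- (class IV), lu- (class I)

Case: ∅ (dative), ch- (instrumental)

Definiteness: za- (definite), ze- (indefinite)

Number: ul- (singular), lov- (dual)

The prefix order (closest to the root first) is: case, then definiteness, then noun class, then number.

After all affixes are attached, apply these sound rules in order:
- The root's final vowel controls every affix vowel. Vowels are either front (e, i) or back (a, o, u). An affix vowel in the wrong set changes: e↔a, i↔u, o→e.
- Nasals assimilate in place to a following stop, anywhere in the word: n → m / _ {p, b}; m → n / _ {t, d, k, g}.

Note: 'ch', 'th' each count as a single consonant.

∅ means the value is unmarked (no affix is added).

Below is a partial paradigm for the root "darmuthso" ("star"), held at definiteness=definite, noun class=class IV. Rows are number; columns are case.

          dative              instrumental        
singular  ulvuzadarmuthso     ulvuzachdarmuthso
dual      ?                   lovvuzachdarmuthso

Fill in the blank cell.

lovvuzadarmuthso

case = dative: zero marking, form stays darmuthso.
Attach definiteness definite za- → zadarmuthso.
Attach noun class class IV vi- → vizadarmuthso.
Attach number dual lov- → lovvizadarmuthso.
Apply vowel harmony: lovvizadarmuthso → lovvuzadarmuthso.
Nasal assimilation: no change.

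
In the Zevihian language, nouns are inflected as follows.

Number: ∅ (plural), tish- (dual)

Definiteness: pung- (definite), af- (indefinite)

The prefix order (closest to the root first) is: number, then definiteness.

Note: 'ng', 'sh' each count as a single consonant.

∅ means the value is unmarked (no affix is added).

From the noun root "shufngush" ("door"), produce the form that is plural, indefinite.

afshufngush

number = plural: zero marking, form stays shufngush.
Attach definiteness indefinite af- → afshufngush.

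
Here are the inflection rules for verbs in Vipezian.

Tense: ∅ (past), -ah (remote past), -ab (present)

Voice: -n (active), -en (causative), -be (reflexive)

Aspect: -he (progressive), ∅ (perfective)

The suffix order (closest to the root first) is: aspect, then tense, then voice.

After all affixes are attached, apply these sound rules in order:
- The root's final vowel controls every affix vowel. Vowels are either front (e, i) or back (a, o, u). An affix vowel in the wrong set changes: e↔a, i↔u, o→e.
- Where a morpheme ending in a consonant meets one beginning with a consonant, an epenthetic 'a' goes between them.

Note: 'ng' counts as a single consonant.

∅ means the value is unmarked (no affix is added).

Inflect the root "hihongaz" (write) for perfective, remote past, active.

aspect = perfective: zero marking, form stays hihongaz.
Attach tense remote past -ah → hihongazah.
Attach voice active -n → hihongazahn.
Vowel harmony: no change.
Apply epenthesis: hihongazahn → hihongazahan.

hihongazahan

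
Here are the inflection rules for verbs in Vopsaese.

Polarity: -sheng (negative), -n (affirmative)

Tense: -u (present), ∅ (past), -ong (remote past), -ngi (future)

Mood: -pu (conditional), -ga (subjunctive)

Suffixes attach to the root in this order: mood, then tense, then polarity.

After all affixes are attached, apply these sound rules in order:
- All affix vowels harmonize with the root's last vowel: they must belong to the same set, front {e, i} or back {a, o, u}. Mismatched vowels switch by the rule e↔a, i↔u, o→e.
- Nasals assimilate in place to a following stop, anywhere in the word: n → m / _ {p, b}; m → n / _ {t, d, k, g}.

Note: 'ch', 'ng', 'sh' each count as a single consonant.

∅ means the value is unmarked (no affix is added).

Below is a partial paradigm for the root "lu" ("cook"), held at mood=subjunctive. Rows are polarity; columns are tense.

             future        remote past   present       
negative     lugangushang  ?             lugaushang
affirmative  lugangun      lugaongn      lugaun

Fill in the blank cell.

lugaongshang

Attach mood subjunctive -ga → luga.
Attach tense remote past -ong → lugaong.
Attach polarity negative -sheng → lugaongsheng.
Apply vowel harmony: lugaongsheng → lugaongshang.
Nasal assimilation: no change.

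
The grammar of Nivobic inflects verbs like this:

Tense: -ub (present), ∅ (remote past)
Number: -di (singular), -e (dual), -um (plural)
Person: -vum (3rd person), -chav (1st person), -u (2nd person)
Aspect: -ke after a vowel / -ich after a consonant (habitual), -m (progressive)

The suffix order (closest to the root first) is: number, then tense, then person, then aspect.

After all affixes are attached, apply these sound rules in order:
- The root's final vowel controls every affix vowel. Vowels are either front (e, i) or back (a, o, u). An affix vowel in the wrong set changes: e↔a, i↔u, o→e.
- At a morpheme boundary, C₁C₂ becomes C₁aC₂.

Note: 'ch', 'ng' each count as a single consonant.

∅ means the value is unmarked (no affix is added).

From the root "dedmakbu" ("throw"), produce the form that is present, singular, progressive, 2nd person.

dedmakbuduubum

Attach number singular -di → dedmakbudi.
Attach tense present -ub → dedmakbudiub.
Attach person 2nd person -u → dedmakbudiubu.
Attach aspect progressive -m → dedmakbudiubum.
Apply vowel harmony: dedmakbudiubum → dedmakbuduubum.
Epenthesis: no change.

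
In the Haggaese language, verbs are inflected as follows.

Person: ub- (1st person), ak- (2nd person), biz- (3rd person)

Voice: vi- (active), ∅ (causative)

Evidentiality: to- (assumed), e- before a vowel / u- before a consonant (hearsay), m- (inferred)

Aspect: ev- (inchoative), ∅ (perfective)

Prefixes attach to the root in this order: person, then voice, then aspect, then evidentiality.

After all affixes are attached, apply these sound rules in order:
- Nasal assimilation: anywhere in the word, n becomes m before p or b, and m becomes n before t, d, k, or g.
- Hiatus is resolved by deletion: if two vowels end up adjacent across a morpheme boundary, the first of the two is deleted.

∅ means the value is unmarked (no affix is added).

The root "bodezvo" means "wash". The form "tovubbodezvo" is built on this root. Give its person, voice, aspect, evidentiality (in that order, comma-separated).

1st person, active, perfective, assumed

Segment: to-vi-ub-bodezvo.
person: ub- → 1st person.
voice: vi- → active.
aspect: ∅ → perfective.
evidentiality: to- → assumed.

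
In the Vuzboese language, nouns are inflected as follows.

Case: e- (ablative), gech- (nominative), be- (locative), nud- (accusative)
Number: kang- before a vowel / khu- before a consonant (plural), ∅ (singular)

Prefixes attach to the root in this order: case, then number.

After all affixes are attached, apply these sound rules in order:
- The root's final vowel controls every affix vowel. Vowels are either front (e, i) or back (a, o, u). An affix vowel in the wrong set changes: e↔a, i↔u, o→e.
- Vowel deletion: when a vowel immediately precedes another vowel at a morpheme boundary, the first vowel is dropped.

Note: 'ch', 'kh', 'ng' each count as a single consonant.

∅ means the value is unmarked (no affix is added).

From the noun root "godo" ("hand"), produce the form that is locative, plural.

Attach case locative be- → begodo.
Attach number plural khu- (before consonant 'b') → khubegodo.
Apply vowel harmony: khubegodo → khubagodo.
Vowel deletion: no change.

khubagodo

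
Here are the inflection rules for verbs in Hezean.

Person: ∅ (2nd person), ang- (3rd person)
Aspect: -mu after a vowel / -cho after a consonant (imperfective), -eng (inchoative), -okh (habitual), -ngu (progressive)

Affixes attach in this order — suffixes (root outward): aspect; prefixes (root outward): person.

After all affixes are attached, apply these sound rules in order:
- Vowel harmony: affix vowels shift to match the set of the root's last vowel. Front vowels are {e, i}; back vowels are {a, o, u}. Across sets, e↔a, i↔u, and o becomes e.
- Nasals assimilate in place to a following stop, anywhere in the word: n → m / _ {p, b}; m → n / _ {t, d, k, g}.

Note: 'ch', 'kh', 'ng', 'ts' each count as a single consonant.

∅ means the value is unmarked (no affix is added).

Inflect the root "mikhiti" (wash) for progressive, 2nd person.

Attach aspect progressive -ngu → mikhitingu.
person = 2nd person: zero marking, form stays mikhitingu.
Apply vowel harmony: mikhitingu → mikhitingi.
Nasal assimilation: no change.

mikhitingi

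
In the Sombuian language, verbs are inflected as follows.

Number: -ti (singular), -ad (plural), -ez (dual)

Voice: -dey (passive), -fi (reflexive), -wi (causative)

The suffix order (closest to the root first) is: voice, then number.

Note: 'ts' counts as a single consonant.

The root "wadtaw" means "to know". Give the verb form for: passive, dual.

Attach voice passive -dey → wadtawdey.
Attach number dual -ez → wadtawdeyez.

wadtawdeyez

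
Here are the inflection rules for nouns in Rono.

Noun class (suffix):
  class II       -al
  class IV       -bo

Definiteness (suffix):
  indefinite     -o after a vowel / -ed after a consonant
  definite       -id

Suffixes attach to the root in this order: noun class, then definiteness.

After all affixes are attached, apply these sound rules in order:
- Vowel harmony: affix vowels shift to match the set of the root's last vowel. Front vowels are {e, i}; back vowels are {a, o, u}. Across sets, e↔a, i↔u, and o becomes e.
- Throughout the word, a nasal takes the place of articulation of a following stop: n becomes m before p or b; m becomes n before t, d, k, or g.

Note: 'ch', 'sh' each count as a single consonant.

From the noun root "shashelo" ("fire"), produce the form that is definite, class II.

Attach noun class class II -al → shasheloal.
Attach definiteness definite -id → shasheloalid.
Apply vowel harmony: shasheloalid → shasheloalud.
Nasal assimilation: no change.

shasheloalud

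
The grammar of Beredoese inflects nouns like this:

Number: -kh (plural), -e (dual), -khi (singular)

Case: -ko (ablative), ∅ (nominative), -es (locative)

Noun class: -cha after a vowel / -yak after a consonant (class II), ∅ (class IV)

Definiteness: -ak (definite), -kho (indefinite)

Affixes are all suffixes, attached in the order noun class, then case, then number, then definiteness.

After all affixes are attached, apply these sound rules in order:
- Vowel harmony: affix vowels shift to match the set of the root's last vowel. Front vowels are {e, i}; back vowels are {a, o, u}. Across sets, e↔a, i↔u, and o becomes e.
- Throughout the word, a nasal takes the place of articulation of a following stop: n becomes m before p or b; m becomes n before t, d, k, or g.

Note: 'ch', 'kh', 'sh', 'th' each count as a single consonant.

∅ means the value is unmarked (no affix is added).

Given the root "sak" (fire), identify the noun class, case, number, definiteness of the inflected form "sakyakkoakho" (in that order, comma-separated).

class II, ablative, dual, indefinite

Segment: sak-yak-ko-e-kho.
noun class: -cha/yak → class II.
case: -ko → ablative.
number: -e → dual.
definiteness: -kho → indefinite.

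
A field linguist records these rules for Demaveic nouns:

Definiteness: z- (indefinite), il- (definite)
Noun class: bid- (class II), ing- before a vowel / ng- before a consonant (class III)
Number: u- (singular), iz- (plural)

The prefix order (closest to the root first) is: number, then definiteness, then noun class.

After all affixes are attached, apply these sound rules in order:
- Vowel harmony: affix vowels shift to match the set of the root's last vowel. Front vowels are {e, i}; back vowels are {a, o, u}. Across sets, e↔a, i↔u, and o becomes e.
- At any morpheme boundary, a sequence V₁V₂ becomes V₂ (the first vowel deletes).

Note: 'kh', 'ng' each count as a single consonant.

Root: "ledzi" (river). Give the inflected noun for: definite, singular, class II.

Attach number singular u- → uledzi.
Attach definiteness definite il- → iluledzi.
Attach noun class class II bid- → bidiluledzi.
Apply vowel harmony: bidiluledzi → bidililedzi.
Vowel deletion: no change.

bidililedzi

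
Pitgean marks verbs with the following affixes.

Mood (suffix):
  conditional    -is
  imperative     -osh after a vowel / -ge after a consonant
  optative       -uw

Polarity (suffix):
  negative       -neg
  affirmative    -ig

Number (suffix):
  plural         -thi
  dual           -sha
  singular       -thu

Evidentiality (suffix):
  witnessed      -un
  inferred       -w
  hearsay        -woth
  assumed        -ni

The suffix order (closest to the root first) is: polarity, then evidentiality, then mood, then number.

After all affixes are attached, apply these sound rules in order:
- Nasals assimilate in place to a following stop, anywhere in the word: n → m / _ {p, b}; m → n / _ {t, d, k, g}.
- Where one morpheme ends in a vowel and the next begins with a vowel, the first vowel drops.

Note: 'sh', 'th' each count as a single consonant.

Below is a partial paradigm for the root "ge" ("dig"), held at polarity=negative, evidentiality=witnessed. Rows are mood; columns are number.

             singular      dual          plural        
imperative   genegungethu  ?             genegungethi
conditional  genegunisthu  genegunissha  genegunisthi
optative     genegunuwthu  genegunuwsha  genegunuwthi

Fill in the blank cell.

Attach polarity negative -neg → geneg.
Attach evidentiality witnessed -un → genegun.
Attach mood imperative -ge (after consonant 'n') → genegunge.
Attach number dual -sha → genegungesha.
Nasal assimilation: no change.
Vowel deletion: no change.

genegungesha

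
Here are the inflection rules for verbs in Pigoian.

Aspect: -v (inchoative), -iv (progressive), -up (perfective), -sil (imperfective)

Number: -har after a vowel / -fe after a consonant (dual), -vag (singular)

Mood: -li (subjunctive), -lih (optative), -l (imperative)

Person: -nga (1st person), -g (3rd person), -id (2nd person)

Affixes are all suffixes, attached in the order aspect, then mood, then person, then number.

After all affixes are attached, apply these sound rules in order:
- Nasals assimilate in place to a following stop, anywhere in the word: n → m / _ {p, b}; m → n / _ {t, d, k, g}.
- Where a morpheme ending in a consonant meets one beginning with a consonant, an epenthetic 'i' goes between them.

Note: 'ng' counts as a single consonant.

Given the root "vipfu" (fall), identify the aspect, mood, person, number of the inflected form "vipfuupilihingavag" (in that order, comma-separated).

perfective, optative, 1st person, singular

Segment: vipfu-up-lih-nga-vag.
aspect: -up → perfective.
mood: -lih → optative.
person: -nga → 1st person.
number: -vag → singular.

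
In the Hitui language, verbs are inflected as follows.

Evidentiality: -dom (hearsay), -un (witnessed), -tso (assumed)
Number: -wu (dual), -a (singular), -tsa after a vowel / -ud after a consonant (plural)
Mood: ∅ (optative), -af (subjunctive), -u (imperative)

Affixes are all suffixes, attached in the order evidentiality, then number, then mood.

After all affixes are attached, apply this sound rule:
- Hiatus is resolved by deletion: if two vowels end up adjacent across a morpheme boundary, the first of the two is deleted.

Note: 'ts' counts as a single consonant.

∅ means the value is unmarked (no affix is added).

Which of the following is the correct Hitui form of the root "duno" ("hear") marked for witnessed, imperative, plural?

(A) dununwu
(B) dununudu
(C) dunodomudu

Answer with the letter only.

Attach evidentiality witnessed -un → dunoun.
Attach number plural -ud (after consonant 'n') → dunounud.
Attach mood imperative -u → dunounudu.
Apply vowel deletion: dunounudu → dununudu.
So the correct form is dununudu, option (B).
(A) dununwu is wrong: it uses dual instead of plural for number.
(C) dunodomudu is wrong: it uses hearsay instead of witnessed for evidentiality.

B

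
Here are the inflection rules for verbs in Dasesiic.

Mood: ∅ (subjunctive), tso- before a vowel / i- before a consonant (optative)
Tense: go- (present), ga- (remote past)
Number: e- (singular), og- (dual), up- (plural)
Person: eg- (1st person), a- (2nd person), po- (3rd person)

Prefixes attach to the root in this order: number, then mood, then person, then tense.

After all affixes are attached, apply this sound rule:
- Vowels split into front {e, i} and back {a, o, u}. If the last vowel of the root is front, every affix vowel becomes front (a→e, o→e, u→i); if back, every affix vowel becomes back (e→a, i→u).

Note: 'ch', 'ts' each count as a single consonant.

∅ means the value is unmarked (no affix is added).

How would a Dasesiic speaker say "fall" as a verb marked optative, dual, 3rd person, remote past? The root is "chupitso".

gapotsoogchupitso

Attach number dual og- → ogchupitso.
Attach mood optative tso- (before vowel 'o') → tsoogchupitso.
Attach person 3rd person po- → potsoogchupitso.
Attach tense remote past ga- → gapotsoogchupitso.
Vowel harmony: no change.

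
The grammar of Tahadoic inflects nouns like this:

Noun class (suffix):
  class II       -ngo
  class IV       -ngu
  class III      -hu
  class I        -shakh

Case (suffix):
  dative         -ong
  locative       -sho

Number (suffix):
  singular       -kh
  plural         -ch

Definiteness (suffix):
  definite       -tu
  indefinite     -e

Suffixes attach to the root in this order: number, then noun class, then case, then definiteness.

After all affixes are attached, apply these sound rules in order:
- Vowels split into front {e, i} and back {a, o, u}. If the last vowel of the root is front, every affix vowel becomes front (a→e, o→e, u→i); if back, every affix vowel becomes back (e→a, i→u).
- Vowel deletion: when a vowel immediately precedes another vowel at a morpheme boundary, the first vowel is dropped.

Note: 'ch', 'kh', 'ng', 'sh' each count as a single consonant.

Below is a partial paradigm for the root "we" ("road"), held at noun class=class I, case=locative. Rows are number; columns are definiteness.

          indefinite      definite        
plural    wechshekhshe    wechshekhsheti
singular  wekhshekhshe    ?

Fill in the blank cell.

Attach number singular -kh → wekh.
Attach noun class class I -shakh → wekhshakh.
Attach case locative -sho → wekhshakhsho.
Attach definiteness definite -tu → wekhshakhshotu.
Apply vowel harmony: wekhshakhshotu → wekhshekhsheti.
Vowel deletion: no change.

wekhshekhsheti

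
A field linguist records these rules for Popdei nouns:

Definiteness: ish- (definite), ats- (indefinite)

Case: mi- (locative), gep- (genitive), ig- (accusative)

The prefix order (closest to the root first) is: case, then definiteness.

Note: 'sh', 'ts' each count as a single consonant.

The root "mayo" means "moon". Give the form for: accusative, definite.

ishigmayo

Attach case accusative ig- → igmayo.
Attach definiteness definite ish- → ishigmayo.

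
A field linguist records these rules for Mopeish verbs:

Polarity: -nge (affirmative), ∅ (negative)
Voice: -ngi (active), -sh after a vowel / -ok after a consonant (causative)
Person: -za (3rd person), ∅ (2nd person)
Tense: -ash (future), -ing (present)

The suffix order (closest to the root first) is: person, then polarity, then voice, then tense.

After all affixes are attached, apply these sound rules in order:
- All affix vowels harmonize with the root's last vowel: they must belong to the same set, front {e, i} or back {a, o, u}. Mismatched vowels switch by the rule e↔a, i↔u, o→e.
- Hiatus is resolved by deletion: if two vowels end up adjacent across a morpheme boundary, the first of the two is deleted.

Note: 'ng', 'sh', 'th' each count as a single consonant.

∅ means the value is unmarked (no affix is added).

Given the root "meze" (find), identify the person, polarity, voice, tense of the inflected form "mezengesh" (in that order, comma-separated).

Segment: meze-ngi-ash.
person: ∅ → 2nd person.
polarity: ∅ → negative.
voice: -ngi → active.
tense: -ash → future.

2nd person, negative, active, future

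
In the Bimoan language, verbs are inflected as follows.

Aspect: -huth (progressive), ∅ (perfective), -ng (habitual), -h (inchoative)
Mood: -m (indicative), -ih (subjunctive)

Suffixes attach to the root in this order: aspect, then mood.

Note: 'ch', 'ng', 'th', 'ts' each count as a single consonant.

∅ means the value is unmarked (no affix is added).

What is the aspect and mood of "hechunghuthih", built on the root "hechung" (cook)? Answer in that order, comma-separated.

progressive, subjunctive

Segment: hechung-huth-ih.
aspect: -huth → progressive.
mood: -ih → subjunctive.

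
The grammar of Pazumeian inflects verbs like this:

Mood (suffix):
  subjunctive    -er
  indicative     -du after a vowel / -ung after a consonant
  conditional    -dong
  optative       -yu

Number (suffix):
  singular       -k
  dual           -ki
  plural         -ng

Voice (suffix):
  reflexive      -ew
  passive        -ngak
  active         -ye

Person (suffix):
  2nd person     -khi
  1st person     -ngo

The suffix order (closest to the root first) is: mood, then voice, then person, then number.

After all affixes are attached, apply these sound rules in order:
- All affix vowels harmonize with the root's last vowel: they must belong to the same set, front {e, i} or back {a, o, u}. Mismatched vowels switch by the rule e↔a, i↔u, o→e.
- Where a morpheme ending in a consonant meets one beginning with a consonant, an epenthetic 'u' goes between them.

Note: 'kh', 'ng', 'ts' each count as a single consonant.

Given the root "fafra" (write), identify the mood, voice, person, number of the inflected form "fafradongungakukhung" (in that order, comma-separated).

conditional, passive, 2nd person, plural

Segment: fafra-dong-ngak-khi-ng.
mood: -dong → conditional.
voice: -ngak → passive.
person: -khi → 2nd person.
number: -ng → plural.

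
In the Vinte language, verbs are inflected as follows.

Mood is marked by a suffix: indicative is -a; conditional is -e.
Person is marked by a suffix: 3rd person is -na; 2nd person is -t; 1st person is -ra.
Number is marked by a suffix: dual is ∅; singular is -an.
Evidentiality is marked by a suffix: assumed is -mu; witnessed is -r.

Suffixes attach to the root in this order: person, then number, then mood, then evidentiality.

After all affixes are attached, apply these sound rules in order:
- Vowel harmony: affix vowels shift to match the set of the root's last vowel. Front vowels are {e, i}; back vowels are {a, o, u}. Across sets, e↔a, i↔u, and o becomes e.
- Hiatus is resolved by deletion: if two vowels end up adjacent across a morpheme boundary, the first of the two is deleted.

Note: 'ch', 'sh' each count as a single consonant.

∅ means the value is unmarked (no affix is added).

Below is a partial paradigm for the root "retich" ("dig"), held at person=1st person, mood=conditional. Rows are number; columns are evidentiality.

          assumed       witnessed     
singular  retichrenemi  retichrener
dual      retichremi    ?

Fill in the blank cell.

Attach person 1st person -ra → retichra.
number = dual: zero marking, form stays retichra.
Attach mood conditional -e → retichrae.
Attach evidentiality witnessed -r → retichraer.
Apply vowel harmony: retichraer → retichreer.
Apply vowel deletion: retichreer → retichrer.

retichrer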